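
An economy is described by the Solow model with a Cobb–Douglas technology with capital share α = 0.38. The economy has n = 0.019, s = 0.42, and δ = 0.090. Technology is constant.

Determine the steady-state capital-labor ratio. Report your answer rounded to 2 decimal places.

k* = 8.81

Steady state requires s·f(k) = (n + δ)·k, i.e. s·k^α = (n + δ)·k.
Rearranging, k^(1−α) = s / (n + δ).
k^0.62 = 0.42 / (0.019 + 0.090) = 0.42 / 0.109 = 3.8532
k* = 3.8532^(1/0.62) ≈ 8.8079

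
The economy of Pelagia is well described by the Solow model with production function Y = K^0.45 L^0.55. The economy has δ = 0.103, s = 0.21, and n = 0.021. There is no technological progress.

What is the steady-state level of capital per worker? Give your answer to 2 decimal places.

k* ≈ 2.61

In steady state, investment equals break-even investment: s·k^α = (n + δ)·k.
Dividing both sides by k: k^(1−α) = s / (n + δ).
k^0.55 = 0.21 / (0.021 + 0.103) = 0.21 / 0.124 = 1.6935
k* = 1.6935^(1/0.55) ≈ 2.6060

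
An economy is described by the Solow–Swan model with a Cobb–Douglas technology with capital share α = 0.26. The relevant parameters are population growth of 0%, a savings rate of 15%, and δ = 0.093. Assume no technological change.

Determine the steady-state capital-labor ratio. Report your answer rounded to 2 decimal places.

k* = 1.91

Steady state requires s·f(k) = (n + δ)·k, i.e. s·k^α = (n + δ)·k.
Dividing both sides by k: k^(1−α) = s / (n + δ).
k^0.74 = 0.15 / (0.000 + 0.093) = 0.15 / 0.093 = 1.6129
k* = 1.6129^(1/0.74) ≈ 1.9079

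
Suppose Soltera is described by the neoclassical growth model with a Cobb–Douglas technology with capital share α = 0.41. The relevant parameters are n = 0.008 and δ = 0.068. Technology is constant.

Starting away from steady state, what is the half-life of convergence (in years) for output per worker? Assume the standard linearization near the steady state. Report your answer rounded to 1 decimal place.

Near the steady state the convergence rate is λ = (1 − α)(n + δ).
λ = (1 − 0.41) × 0.076 = 0.59 × 0.076 = 0.04484
Half-life = ln 2 / λ = 0.6931 / 0.04484 ≈ 15.46 years

about 15.5 years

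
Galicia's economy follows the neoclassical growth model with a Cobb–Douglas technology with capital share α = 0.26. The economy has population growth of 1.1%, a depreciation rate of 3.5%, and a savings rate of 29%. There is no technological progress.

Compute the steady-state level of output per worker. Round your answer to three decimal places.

y* ≈ 1.910

In steady state, investment equals break-even investment: s·k^α = (n + δ)·k.
Dividing both sides by k: k^(1−α) = s / (n + δ).
k^0.74 = 0.29 / (0.011 + 0.035) = 0.29 / 0.046 = 6.3043
k* = 6.3043^(1/0.74) ≈ 12.0390
y* = (k*)^α = 12.0390^0.26 ≈ 1.9096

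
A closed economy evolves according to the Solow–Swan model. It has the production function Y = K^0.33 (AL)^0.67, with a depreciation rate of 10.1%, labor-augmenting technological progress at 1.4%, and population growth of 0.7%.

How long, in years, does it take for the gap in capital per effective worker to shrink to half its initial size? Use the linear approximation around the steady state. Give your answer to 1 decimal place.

about 8.5 years

Near the steady state the convergence rate is λ = (1 − α)(n + g + δ).
λ = (1 − 0.33) × 0.122 = 0.67 × 0.122 = 0.08174
Half-life = ln 2 / λ = 0.6931 / 0.08174 ≈ 8.48 years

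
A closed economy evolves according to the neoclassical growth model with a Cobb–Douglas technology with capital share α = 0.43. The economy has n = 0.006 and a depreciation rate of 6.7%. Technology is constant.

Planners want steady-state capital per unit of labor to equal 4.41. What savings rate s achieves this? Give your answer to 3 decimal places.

Steady state requires s·f(k) = (n + δ)·k, i.e. s·k^α = (n + δ)·k.
So s / (n + δ) = (k*)^(1−α) = 4.41^0.57 = 2.3299.
Therefore s = 2.3299 × (n + δ) = 2.3299 × 0.073 = 0.1701.

s ≈ 0.170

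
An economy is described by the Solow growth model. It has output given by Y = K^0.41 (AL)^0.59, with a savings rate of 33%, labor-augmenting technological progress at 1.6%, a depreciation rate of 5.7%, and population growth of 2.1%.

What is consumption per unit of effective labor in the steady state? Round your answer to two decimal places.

c* = 1.60

In steady state, investment equals break-even investment: s·k^α = (n + g + δ)·k.
Dividing both sides by k: k^(1−α) = s / (n + g + δ).
k^0.59 = 0.33 / (0.021 + 0.016 + 0.057) = 0.33 / 0.094 = 3.5106
k* = 3.5106^(1/0.59) ≈ 8.4019
y* = (k*)^α = 8.4019^0.41 ≈ 2.3933
c* = (1 − s)·y* = (1 − 0.33) × 2.3933 ≈ 1.6035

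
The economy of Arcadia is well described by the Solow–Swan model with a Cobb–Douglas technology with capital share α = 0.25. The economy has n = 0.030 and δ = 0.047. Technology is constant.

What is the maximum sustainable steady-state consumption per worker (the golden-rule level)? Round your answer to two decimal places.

c_gold ≈ 1.11

At the golden rule, f'(k) = n + δ, so α·k^(α−1) = n + δ and k_gold = (α/(n + δ))^(1/(1−α)).
k_gold = (0.25/0.077)^(1/0.75) = 3.2468^1.3333 ≈ 4.8075
c_gold = f(k_gold) − (n + δ)·k_gold = 1.4807 − 0.077×4.8075 ≈ 1.1105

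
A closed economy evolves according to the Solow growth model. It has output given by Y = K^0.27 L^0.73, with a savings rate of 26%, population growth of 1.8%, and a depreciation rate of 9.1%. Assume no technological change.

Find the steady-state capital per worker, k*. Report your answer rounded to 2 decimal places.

k* = 3.29

Steady state requires s·f(k) = (n + δ)·k, i.e. s·k^α = (n + δ)·k.
Rearranging, k^(1−α) = s / (n + δ).
k^0.73 = 0.26 / (0.018 + 0.091) = 0.26 / 0.109 = 2.3853
k* = 2.3853^(1/0.73) ≈ 3.2899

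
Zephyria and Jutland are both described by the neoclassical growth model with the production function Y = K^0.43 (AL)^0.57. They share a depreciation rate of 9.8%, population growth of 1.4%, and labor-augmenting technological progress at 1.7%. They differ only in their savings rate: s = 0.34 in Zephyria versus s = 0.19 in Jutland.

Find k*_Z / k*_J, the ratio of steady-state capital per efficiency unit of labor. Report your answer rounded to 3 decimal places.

k*_Z / k*_J ≈ 2.776

Steady-state k* = [s/(n + g + δ)]^(1/(1−α)), so the ratio is [ (s_Z/(n + g + δ)_Z) / (s_J/(n + g + δ)_J) ]^1.7544.
s_Z/(n + g + δ)_Z = 0.34/0.129 = 2.6357; s_J/(n + g + δ)_J = 0.19/0.129 = 1.4729.
Ratio = (2.6357/1.4729)^1.7544 = 1.7895^1.7544 ≈ 2.7758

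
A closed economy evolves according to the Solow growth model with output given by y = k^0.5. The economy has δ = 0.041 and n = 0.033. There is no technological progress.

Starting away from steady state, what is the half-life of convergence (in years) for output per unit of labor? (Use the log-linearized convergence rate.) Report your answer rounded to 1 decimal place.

Near the steady state the convergence rate is λ = (1 − α)(n + δ).
λ = (1 − 0.5) × 0.074 = 0.5 × 0.074 = 0.0370
Half-life = ln 2 / λ = 0.6931 / 0.0370 ≈ 18.73 years

t_½ ≈ 18.7 years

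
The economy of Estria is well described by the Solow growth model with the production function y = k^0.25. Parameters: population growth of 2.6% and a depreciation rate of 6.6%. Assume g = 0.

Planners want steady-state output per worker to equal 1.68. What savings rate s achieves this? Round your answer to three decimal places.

At the steady state, Δk = 0, so s·k^α = (n + δ)·k.
Since y* = [s/(n + δ)]^(α/(1−α)), we have s/(n + δ) = (y*)^((1−α)/α) = 1.68^3 = 4.7416.
Therefore s = 4.7416 × (n + δ) = 4.7416 × 0.092 = 0.4362.

s ≈ 0.436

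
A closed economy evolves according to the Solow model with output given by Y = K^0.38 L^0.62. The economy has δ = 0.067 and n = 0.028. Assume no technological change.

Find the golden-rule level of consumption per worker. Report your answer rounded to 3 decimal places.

At the golden rule, f'(k) = n + δ, so α·k^(α−1) = n + δ and k_gold = (α/(n + δ))^(1/(1−α)).
k_gold = (0.38/0.095)^(1/0.62) = 4.0000^1.6129 ≈ 9.3554
c_gold = f(k_gold) − (n + δ)·k_gold = 2.3389 − 0.095×9.3554 ≈ 1.4501

c_gold ≈ 1.450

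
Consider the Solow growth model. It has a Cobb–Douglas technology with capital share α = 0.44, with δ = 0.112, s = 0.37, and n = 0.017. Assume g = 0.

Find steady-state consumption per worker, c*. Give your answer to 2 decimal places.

At the steady state, Δk = 0, so s·k^α = (n + δ)·k.
Rearranging, k^(1−α) = s / (n + δ).
k^0.56 = 0.37 / (0.017 + 0.112) = 0.37 / 0.129 = 2.8682
k* = 2.8682^(1/0.56) ≈ 6.5639
y* = (k*)^α = 6.5639^0.44 ≈ 2.2885
c* = (1 − s)·y* = (1 − 0.37) × 2.2885 ≈ 1.4418

c* ≈ 1.44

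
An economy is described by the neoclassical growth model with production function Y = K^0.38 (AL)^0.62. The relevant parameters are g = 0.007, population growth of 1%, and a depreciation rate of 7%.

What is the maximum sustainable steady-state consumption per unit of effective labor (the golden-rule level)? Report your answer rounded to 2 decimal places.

c_gold ≈ 1.53

At the golden rule, f'(k) = n + g + δ, so α·k^(α−1) = n + g + δ and k_gold = (α/(n + g + δ))^(1/(1−α)).
k_gold = (0.38/0.087)^(1/0.62) = 4.3678^1.6129 ≈ 10.7815
c_gold = f(k_gold) − (n + g + δ)·k_gold = 2.4684 − 0.087×10.7815 ≈ 1.5304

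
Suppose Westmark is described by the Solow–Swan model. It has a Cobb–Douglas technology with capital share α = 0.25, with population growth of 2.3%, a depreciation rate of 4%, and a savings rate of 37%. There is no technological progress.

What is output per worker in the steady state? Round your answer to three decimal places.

y* = 1.804

Steady state requires s·f(k) = (n + δ)·k, i.e. s·k^α = (n + δ)·k.
Rearranging, k^(1−α) = s / (n + δ).
k^0.75 = 0.37 / (0.023 + 0.040) = 0.37 / 0.063 = 5.8730
k* = 5.8730^(1/0.75) ≈ 10.5961
y* = (k*)^α = 10.5961^0.25 ≈ 1.8042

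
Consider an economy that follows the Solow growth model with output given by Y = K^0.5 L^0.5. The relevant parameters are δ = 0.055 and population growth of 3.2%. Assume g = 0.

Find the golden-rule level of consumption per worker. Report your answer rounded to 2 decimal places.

c_gold ≈ 2.87

At the golden rule, f'(k) = n + δ, so α·k^(α−1) = n + δ and k_gold = (α/(n + δ))^(1/(1−α)).
k_gold = (0.5/0.087)^(1/0.5) = 5.7471^2 ≈ 33.0292
c_gold = f(k_gold) − (n + δ)·k_gold = 5.7471 − 0.087×33.0292 ≈ 2.8736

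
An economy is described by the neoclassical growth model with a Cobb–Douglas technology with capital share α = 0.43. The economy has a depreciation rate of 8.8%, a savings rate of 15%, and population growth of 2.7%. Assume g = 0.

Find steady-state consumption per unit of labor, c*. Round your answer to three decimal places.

At the steady state, Δk = 0, so s·k^α = (n + δ)·k.
Rearranging, k^(1−α) = s / (n + δ).
k^0.57 = 0.15 / (0.027 + 0.088) = 0.15 / 0.115 = 1.3043
k* = 1.3043^(1/0.57) ≈ 1.5937
y* = (k*)^α = 1.5937^0.43 ≈ 1.2219
c* = (1 − s)·y* = (1 − 0.15) × 1.2219 ≈ 1.0386

c* = 1.039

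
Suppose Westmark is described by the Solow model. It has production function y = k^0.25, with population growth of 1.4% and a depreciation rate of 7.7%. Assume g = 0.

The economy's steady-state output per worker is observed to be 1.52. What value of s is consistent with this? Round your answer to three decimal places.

s ≈ 0.320

In steady state, investment equals break-even investment: s·k^α = (n + δ)·k.
Since y* = [s/(n + δ)]^(α/(1−α)), we have s/(n + δ) = (y*)^((1−α)/α) = 1.52^3 = 3.5118.
Therefore s = 3.5118 × (n + δ) = 3.5118 × 0.091 = 0.3196.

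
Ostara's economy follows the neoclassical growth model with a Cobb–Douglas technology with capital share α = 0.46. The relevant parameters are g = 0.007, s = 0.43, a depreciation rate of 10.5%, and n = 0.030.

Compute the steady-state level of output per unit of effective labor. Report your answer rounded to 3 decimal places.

y* ≈ 2.570

In steady state, investment equals break-even investment: s·k^α = (n + g + δ)·k.
Rearranging, k^(1−α) = s / (n + g + δ).
k^0.54 = 0.43 / (0.030 + 0.007 + 0.105) = 0.43 / 0.142 = 3.0282
k* = 3.0282^(1/0.54) ≈ 7.7818
y* = (k*)^α = 7.7818^0.46 ≈ 2.5698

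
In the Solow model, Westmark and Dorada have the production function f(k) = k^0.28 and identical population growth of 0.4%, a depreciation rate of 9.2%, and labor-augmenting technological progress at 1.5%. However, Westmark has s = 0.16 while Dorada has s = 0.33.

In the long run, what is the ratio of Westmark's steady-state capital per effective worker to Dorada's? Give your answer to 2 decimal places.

Steady-state k* = [s/(n + g + δ)]^(1/(1−α)), so the ratio is [ (s_W/(n + g + δ)_W) / (s_D/(n + g + δ)_D) ]^1.3889.
s_W/(n + g + δ)_W = 0.16/0.111 = 1.4414; s_D/(n + g + δ)_D = 0.33/0.111 = 2.9730.
Ratio = (1.4414/2.9730)^1.3889 = 0.4848^1.3889 ≈ 0.3658

ratio ≈ 0.37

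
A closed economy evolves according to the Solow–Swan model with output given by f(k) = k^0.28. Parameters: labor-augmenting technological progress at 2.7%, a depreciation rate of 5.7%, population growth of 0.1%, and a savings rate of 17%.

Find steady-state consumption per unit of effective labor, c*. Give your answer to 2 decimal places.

Steady state requires s·f(k) = (n + g + δ)·k, i.e. s·k^α = (n + g + δ)·k.
Rearranging, k^(1−α) = s / (n + g + δ).
k^0.72 = 0.17 / (0.001 + 0.027 + 0.057) = 0.17 / 0.085 = 2.0000
k* = 2.0000^(1/0.72) ≈ 2.6188
y* = (k*)^α = 2.6188^0.28 ≈ 1.3094
c* = (1 − s)·y* = (1 − 0.17) × 1.3094 ≈ 1.0868

c* = 1.09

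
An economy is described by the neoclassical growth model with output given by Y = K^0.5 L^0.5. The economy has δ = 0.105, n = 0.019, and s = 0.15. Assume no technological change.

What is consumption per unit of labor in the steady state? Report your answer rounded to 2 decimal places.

c* ≈ 1.03

Steady state requires s·f(k) = (n + δ)·k, i.e. s·k^α = (n + δ)·k.
Rearranging, k^(1−α) = s / (n + δ).
k^0.5 = 0.15 / (0.019 + 0.105) = 0.15 / 0.124 = 1.2097
k* = 1.2097^(1/0.5) ≈ 1.4634
y* = (k*)^α = 1.4634^0.5 ≈ 1.2097
c* = (1 − s)·y* = (1 − 0.15) × 1.2097 ≈ 1.0282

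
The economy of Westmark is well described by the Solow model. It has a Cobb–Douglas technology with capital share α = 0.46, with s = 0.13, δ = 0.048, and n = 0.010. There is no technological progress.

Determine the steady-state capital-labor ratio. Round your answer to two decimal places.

Steady state requires s·f(k) = (n + δ)·k, i.e. s·k^α = (n + δ)·k.
Dividing both sides by k: k^(1−α) = s / (n + δ).
k^0.54 = 0.13 / (0.010 + 0.048) = 0.13 / 0.058 = 2.2414
k* = 2.2414^(1/0.54) ≈ 4.4577

k* ≈ 4.46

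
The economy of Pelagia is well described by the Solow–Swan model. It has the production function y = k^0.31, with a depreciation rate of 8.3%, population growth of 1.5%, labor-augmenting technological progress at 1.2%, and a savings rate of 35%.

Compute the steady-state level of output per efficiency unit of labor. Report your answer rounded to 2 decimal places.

y* ≈ 1.68

In steady state, investment equals break-even investment: s·k^α = (n + g + δ)·k.
Rearranging, k^(1−α) = s / (n + g + δ).
k^0.69 = 0.35 / (0.015 + 0.012 + 0.083) = 0.35 / 0.110 = 3.1818
k* = 3.1818^(1/0.69) ≈ 5.3519
y* = (k*)^α = 5.3519^0.31 ≈ 1.6820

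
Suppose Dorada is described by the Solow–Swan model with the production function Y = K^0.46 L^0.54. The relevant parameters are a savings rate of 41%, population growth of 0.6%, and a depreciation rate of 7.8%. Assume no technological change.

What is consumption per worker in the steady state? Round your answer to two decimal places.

c* ≈ 2.28

At the steady state, Δk = 0, so s·k^α = (n + δ)·k.
Rearranging, k^(1−α) = s / (n + δ).
k^0.54 = 0.41 / (0.006 + 0.078) = 0.41 / 0.084 = 4.8810
k* = 4.8810^(1/0.54) ≈ 18.8372
y* = (k*)^α = 18.8372^0.46 ≈ 3.8593
c* = (1 − s)·y* = (1 − 0.41) × 3.8593 ≈ 2.2770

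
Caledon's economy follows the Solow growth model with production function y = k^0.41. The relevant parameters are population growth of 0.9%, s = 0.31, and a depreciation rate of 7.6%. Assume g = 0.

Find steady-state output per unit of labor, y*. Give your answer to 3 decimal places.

Steady state requires s·f(k) = (n + δ)·k, i.e. s·k^α = (n + δ)·k.
Dividing both sides by k: k^(1−α) = s / (n + δ).
k^0.59 = 0.31 / (0.009 + 0.076) = 0.31 / 0.085 = 3.6471
k* = 3.6471^(1/0.59) ≈ 8.9630
y* = (k*)^α = 8.9630^0.41 ≈ 2.4576

y* ≈ 2.458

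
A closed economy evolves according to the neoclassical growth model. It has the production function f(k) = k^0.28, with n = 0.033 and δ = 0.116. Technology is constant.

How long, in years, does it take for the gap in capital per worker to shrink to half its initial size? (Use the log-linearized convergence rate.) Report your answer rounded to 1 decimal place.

half-life ≈ 6.5 years

Near the steady state the convergence rate is λ = (1 − α)(n + δ).
λ = (1 − 0.28) × 0.149 = 0.72 × 0.149 = 0.10728
Half-life = ln 2 / λ = 0.6931 / 0.10728 ≈ 6.46 years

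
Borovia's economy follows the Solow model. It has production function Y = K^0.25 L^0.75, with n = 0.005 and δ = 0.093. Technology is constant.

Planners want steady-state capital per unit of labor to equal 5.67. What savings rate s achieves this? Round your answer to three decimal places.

At the steady state, Δk = 0, so s·k^α = (n + δ)·k.
So s / (n + δ) = (k*)^(1−α) = 5.67^0.75 = 3.6744.
Therefore s = 3.6744 × (n + δ) = 3.6744 × 0.098 = 0.3601.

s ≈ 0.360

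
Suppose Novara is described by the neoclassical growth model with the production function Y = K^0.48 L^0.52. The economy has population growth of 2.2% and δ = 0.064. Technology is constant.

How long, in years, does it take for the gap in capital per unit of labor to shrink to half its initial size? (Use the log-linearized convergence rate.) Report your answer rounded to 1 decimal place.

about 15.5 years

Near the steady state the convergence rate is λ = (1 − α)(n + δ).
λ = (1 − 0.48) × 0.086 = 0.52 × 0.086 = 0.04472
Half-life = ln 2 / λ = 0.6931 / 0.04472 ≈ 15.50 years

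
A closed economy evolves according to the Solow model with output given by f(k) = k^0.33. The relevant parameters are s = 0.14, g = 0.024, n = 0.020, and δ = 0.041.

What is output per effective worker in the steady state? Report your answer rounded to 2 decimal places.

At the steady state, Δk = 0, so s·k^α = (n + g + δ)·k.
Dividing both sides by k: k^(1−α) = s / (n + g + δ).
k^0.67 = 0.14 / (0.020 + 0.024 + 0.041) = 0.14 / 0.085 = 1.6471
k* = 1.6471^(1/0.67) ≈ 2.1060
y* = (k*)^α = 2.1060^0.33 ≈ 1.2786

y* = 1.28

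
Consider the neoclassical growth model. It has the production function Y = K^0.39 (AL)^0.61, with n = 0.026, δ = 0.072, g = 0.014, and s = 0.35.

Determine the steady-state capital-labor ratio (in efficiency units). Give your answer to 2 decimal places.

k* ≈ 6.47

At the steady state, Δk = 0, so s·k^α = (n + g + δ)·k.
Dividing both sides by k: k^(1−α) = s / (n + g + δ).
k^0.61 = 0.35 / (0.026 + 0.014 + 0.072) = 0.35 / 0.112 = 3.1250
k* = 3.1250^(1/0.61) ≈ 6.4748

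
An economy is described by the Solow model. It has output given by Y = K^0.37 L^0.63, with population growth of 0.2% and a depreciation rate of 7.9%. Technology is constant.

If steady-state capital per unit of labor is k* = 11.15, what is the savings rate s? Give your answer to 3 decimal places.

Steady state requires s·f(k) = (n + δ)·k, i.e. s·k^α = (n + δ)·k.
So s / (n + δ) = (k*)^(1−α) = 11.15^0.63 = 4.5686.
Therefore s = 4.5686 × (n + δ) = 4.5686 × 0.081 = 0.3701.

s ≈ 0.370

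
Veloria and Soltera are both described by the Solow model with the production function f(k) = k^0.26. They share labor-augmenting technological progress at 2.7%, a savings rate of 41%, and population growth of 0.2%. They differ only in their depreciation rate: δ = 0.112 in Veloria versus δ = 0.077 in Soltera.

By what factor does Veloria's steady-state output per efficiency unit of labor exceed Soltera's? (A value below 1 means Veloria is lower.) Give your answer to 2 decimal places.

y*_V / y*_S ≈ 0.90

Steady-state y* = [s/(n + g + δ)]^(α/(1−α)), so the ratio is [ (s_V/(n + g + δ)_V) / (s_S/(n + g + δ)_S) ]^0.3514.
s_V/(n + g + δ)_V = 0.41/0.141 = 2.9078; s_S/(n + g + δ)_S = 0.41/0.106 = 3.8679.
Ratio = (2.9078/3.8679)^0.3514 = 0.7518^0.3514 ≈ 0.9046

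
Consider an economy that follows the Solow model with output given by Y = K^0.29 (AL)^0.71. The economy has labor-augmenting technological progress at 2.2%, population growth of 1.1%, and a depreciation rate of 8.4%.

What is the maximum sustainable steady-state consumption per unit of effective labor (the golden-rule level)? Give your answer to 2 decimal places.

c_gold ≈ 1.03

At the golden rule, f'(k) = n + g + δ, so α·k^(α−1) = n + g + δ and k_gold = (α/(n + g + δ))^(1/(1−α)).
k_gold = (0.29/0.117)^(1/0.71) = 2.4786^1.4085 ≈ 3.5912
c_gold = f(k_gold) − (n + g + δ)·k_gold = 1.4488 − 0.117×3.5912 ≈ 1.0286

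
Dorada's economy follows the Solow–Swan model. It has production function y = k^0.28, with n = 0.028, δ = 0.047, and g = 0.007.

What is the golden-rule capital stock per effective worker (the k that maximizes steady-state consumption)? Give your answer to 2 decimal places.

k_gold ≈ 5.50

The golden rule sets f'(k) = n + g + δ, i.e. α·k^(α−1) = n + g + δ.
So k^(1−α) = α / (n + g + δ) = 0.28 / 0.082 = 3.4146.
k_gold = 3.4146^(1/0.72) ≈ 5.5049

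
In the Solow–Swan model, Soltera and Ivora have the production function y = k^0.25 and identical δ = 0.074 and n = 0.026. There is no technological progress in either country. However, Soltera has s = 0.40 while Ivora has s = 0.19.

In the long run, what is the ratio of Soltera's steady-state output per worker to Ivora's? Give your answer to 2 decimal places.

y*_S / y*_I ≈ 1.28

Steady-state y* = [s/(n + δ)]^(α/(1−α)), so the ratio is [ (s_S/(n + δ)_S) / (s_I/(n + δ)_I) ]^0.3333.
s_S/(n + δ)_S = 0.40/0.100 = 4.0000; s_I/(n + δ)_I = 0.19/0.100 = 1.9000.
Ratio = (4.0000/1.9000)^0.3333 = 2.1053^0.3333 ≈ 1.2816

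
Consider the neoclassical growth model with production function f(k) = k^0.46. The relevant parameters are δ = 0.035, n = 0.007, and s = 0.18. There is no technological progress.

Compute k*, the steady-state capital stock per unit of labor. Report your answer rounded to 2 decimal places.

k* ≈ 14.81

At the steady state, Δk = 0, so s·k^α = (n + δ)·k.
Dividing both sides by k: k^(1−α) = s / (n + δ).
k^0.54 = 0.18 / (0.007 + 0.035) = 0.18 / 0.042 = 4.2857
k* = 4.2857^(1/0.54) ≈ 14.8051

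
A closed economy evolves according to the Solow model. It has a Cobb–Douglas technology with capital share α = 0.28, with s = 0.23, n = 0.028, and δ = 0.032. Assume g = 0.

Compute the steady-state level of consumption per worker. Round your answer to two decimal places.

At the steady state, Δk = 0, so s·k^α = (n + δ)·k.
Dividing both sides by k: k^(1−α) = s / (n + δ).
k^0.72 = 0.23 / (0.028 + 0.032) = 0.23 / 0.060 = 3.8333
k* = 3.8333^(1/0.72) ≈ 6.4642
y* = (k*)^α = 6.4642^0.28 ≈ 1.6863
c* = (1 − s)·y* = (1 − 0.23) × 1.6863 ≈ 1.2985

c* = 1.30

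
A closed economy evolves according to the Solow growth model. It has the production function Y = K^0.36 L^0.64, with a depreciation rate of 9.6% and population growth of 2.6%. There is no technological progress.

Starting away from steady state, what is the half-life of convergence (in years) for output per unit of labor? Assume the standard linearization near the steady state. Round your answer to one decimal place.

about 8.9 years

Near the steady state the convergence rate is λ = (1 − α)(n + δ).
λ = (1 − 0.36) × 0.122 = 0.64 × 0.122 = 0.07808
Half-life = ln 2 / λ = 0.6931 / 0.07808 ≈ 8.88 years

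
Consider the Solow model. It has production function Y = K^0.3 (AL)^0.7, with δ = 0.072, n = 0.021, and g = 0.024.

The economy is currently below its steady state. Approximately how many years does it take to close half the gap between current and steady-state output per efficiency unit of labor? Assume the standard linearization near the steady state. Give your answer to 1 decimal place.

about 8.5 years

Near the steady state the convergence rate is λ = (1 − α)(n + g + δ).
λ = (1 − 0.3) × 0.117 = 0.7 × 0.117 = 0.0819
Half-life = ln 2 / λ = 0.6931 / 0.0819 ≈ 8.46 years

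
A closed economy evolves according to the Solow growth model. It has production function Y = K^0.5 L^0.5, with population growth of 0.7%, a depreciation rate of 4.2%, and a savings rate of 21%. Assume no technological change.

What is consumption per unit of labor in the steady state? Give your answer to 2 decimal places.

At the steady state, Δk = 0, so s·k^α = (n + δ)·k.
Rearranging, k^(1−α) = s / (n + δ).
k^0.5 = 0.21 / (0.007 + 0.042) = 0.21 / 0.049 = 4.2857
k* = 4.2857^(1/0.5) ≈ 18.3672
y* = (k*)^α = 18.3672^0.5 ≈ 4.2857
c* = (1 − s)·y* = (1 − 0.21) × 4.2857 ≈ 3.3857

c* ≈ 3.39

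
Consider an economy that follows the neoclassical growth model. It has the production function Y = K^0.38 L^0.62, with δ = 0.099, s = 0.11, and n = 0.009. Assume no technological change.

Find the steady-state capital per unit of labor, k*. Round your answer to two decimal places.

Steady state requires s·f(k) = (n + δ)·k, i.e. s·k^α = (n + δ)·k.
Rearranging, k^(1−α) = s / (n + δ).
k^0.62 = 0.11 / (0.009 + 0.099) = 0.11 / 0.108 = 1.0185
k* = 1.0185^(1/0.62) ≈ 1.0300

k* = 1.03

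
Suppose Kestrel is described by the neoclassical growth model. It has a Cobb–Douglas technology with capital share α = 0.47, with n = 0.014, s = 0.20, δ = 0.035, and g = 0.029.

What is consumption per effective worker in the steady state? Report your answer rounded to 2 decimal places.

In steady state, investment equals break-even investment: s·k^α = (n + g + δ)·k.
Rearranging, k^(1−α) = s / (n + g + δ).
k^0.53 = 0.20 / (0.014 + 0.029 + 0.035) = 0.20 / 0.078 = 2.5641
k* = 2.5641^(1/0.53) ≈ 5.9098
y* = (k*)^α = 5.9098^0.47 ≈ 2.3048
c* = (1 − s)·y* = (1 − 0.20) × 2.3048 ≈ 1.8438

c* = 1.84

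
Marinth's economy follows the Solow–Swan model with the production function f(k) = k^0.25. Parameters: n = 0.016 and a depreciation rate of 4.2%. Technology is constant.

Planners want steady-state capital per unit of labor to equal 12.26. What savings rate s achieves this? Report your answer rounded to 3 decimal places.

At the steady state, Δk = 0, so s·k^α = (n + δ)·k.
So s / (n + δ) = (k*)^(1−α) = 12.26^0.75 = 6.5519.
Therefore s = 6.5519 × (n + δ) = 6.5519 × 0.058 = 0.3800.

s ≈ 0.380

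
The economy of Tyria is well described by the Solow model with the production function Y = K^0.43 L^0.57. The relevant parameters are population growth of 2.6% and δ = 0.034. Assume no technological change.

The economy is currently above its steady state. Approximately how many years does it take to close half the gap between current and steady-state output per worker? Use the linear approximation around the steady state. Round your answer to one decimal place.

half-life ≈ 20.3 years

Near the steady state the convergence rate is λ = (1 − α)(n + δ).
λ = (1 − 0.43) × 0.060 = 0.57 × 0.060 = 0.0342
Half-life = ln 2 / λ = 0.6931 / 0.0342 ≈ 20.27 years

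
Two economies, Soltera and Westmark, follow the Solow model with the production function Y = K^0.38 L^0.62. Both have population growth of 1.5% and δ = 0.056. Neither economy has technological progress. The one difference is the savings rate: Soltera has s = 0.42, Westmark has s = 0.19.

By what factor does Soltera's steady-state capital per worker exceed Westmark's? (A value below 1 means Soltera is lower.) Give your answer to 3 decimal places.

ratio ≈ 3.594

Steady-state k* = [s/(n + δ)]^(1/(1−α)), so the ratio is [ (s_S/(n + δ)_S) / (s_W/(n + δ)_W) ]^1.6129.
s_S/(n + δ)_S = 0.42/0.071 = 5.9155; s_W/(n + δ)_W = 0.19/0.071 = 2.6761.
Ratio = (5.9155/2.6761)^1.6129 = 2.2105^1.6129 ≈ 3.5944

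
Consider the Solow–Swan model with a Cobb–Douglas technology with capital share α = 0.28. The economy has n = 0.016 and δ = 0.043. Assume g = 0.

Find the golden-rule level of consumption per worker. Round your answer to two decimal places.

At the golden rule, f'(k) = n + δ, so α·k^(α−1) = n + δ and k_gold = (α/(n + δ))^(1/(1−α)).
k_gold = (0.28/0.059)^(1/0.72) = 4.7458^1.3889 ≈ 8.6961
c_gold = f(k_gold) − (n + δ)·k_gold = 1.8324 − 0.059×8.6961 ≈ 1.3193

c_gold ≈ 1.32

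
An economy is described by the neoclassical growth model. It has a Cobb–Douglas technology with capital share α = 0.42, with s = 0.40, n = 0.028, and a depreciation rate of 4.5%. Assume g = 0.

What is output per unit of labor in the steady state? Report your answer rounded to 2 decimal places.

At the steady state, Δk = 0, so s·k^α = (n + δ)·k.
Dividing both sides by k: k^(1−α) = s / (n + δ).
k^0.58 = 0.40 / (0.028 + 0.045) = 0.40 / 0.073 = 5.4795
k* = 5.4795^(1/0.58) ≈ 18.7798
y* = (k*)^α = 18.7798^0.42 ≈ 3.4273

y* ≈ 3.43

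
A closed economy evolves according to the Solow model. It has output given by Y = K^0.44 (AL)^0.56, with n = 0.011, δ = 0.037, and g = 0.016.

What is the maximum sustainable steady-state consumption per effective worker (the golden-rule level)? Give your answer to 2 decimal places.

c_gold ≈ 2.55

At the golden rule, f'(k) = n + g + δ, so α·k^(α−1) = n + g + δ and k_gold = (α/(n + g + δ))^(1/(1−α)).
k_gold = (0.44/0.064)^(1/0.56) = 6.8750^1.7857 ≈ 31.2693
c_gold = f(k_gold) − (n + g + δ)·k_gold = 4.5483 − 0.064×31.2693 ≈ 2.5471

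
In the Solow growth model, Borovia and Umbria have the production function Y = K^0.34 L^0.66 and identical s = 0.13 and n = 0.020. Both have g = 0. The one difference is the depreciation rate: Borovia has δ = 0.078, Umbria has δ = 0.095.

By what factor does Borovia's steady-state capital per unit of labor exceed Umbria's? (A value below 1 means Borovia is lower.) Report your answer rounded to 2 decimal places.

k*_B / k*_U ≈ 1.27

Steady-state k* = [s/(n + δ)]^(1/(1−α)), so the ratio is [ (s_B/(n + δ)_B) / (s_U/(n + δ)_U) ]^1.5152.
s_B/(n + δ)_B = 0.13/0.098 = 1.3265; s_U/(n + δ)_U = 0.13/0.115 = 1.1304.
Ratio = (1.3265/1.1304)^1.5152 = 1.1735^1.5152 ≈ 1.2743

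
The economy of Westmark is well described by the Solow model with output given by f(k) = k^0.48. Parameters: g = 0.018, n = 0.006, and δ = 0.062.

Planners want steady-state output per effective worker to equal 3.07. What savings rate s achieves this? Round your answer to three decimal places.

s ≈ 0.290

Steady state requires s·f(k) = (n + g + δ)·k, i.e. s·k^α = (n + g + δ)·k.
Since y* = [s/(n + g + δ)]^(α/(1−α)), we have s/(n + g + δ) = (y*)^((1−α)/α) = 3.07^1.0833 = 3.3707.
Therefore s = 3.3707 × (n + g + δ) = 3.3707 × 0.086 = 0.2899.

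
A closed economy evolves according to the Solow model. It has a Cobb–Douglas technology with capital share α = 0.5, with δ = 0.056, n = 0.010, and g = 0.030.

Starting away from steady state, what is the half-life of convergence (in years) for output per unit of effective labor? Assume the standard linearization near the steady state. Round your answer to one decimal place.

about 14.4 years

Near the steady state the convergence rate is λ = (1 − α)(n + g + δ).
λ = (1 − 0.5) × 0.096 = 0.5 × 0.096 = 0.0480
Half-life = ln 2 / λ = 0.6931 / 0.0480 ≈ 14.44 years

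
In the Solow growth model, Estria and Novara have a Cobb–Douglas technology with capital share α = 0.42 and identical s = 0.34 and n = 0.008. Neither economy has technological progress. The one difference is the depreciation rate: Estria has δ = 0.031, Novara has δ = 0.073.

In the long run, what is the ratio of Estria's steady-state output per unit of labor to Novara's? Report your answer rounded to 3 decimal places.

Steady-state y* = [s/(n + δ)]^(α/(1−α)), so the ratio is [ (s_E/(n + δ)_E) / (s_N/(n + δ)_N) ]^0.7241.
s_E/(n + δ)_E = 0.34/0.039 = 8.7179; s_N/(n + δ)_N = 0.34/0.081 = 4.1975.
Ratio = (8.7179/4.1975)^0.7241 = 2.0769^0.7241 ≈ 1.6976

ratio ≈ 1.698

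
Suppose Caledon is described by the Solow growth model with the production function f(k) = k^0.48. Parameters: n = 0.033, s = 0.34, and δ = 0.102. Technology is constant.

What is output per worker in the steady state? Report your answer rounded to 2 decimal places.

Steady state requires s·f(k) = (n + δ)·k, i.e. s·k^α = (n + δ)·k.
Dividing both sides by k: k^(1−α) = s / (n + δ).
k^0.52 = 0.34 / (0.033 + 0.102) = 0.34 / 0.135 = 2.5185
k* = 2.5185^(1/0.52) ≈ 5.9078
y* = (k*)^α = 5.9078^0.48 ≈ 2.3458

y* = 2.35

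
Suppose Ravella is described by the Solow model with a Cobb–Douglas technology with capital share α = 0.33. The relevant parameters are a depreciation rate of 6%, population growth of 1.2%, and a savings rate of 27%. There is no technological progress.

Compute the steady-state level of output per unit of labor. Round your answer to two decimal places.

At the steady state, Δk = 0, so s·k^α = (n + δ)·k.
Dividing both sides by k: k^(1−α) = s / (n + δ).
k^0.67 = 0.27 / (0.012 + 0.060) = 0.27 / 0.072 = 3.7500
k* = 3.7500^(1/0.67) ≈ 7.1906
y* = (k*)^α = 7.1906^0.33 ≈ 1.9175

y* = 1.92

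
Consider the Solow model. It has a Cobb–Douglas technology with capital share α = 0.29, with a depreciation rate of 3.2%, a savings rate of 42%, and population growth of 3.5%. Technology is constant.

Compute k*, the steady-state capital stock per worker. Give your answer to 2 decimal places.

k* ≈ 13.27

Steady state requires s·f(k) = (n + δ)·k, i.e. s·k^α = (n + δ)·k.
Rearranging, k^(1−α) = s / (n + δ).
k^0.71 = 0.42 / (0.035 + 0.032) = 0.42 / 0.067 = 6.2687
k* = 6.2687^(1/0.71) ≈ 13.2674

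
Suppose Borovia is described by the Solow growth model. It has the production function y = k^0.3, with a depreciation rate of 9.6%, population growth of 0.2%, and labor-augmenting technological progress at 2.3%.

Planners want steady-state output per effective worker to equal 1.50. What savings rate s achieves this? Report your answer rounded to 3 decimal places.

s ≈ 0.312

In steady state, investment equals break-even investment: s·k^α = (n + g + δ)·k.
Since y* = [s/(n + g + δ)]^(α/(1−α)), we have s/(n + g + δ) = (y*)^((1−α)/α) = 1.50^2.3333 = 2.5756.
Therefore s = 2.5756 × (n + g + δ) = 2.5756 × 0.121 = 0.3116.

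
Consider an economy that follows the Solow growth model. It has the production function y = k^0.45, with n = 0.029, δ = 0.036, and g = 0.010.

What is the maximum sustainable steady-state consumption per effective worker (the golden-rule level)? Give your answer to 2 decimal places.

At the golden rule, f'(k) = n + g + δ, so α·k^(α−1) = n + g + δ and k_gold = (α/(n + g + δ))^(1/(1−α)).
k_gold = (0.45/0.075)^(1/0.55) = 6.0000^1.8182 ≈ 25.9917
c_gold = f(k_gold) − (n + g + δ)·k_gold = 4.3319 − 0.075×25.9917 ≈ 2.3825

c_gold ≈ 2.38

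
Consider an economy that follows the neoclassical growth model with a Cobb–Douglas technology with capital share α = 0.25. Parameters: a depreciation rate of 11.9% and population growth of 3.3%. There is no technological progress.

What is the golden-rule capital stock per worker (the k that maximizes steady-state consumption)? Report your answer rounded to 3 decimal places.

The golden rule sets f'(k) = n + δ, i.e. α·k^(α−1) = n + δ.
So k^(1−α) = α / (n + δ) = 0.25 / 0.152 = 1.6447.
k_gold = 1.6447^(1/0.75) ≈ 1.9414

k_gold ≈ 1.941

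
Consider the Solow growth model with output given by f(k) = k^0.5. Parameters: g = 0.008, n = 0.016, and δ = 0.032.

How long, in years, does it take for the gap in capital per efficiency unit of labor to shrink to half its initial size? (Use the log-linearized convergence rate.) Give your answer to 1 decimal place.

half-life ≈ 24.8 years

Near the steady state the convergence rate is λ = (1 − α)(n + g + δ).
λ = (1 − 0.5) × 0.056 = 0.5 × 0.056 = 0.0280
Half-life = ln 2 / λ = 0.6931 / 0.0280 ≈ 24.75 years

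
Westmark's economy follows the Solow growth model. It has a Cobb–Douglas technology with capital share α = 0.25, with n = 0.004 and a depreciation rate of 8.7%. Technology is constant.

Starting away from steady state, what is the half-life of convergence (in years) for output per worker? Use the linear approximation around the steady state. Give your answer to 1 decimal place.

Near the steady state the convergence rate is λ = (1 − α)(n + δ).
λ = (1 − 0.25) × 0.091 = 0.75 × 0.091 = 0.06825
Half-life = ln 2 / λ = 0.6931 / 0.06825 ≈ 10.16 years

about 10.2 years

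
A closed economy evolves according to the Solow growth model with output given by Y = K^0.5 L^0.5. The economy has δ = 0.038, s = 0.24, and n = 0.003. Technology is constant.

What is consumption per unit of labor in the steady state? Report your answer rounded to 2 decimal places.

c* = 4.45

Steady state requires s·f(k) = (n + δ)·k, i.e. s·k^α = (n + δ)·k.
Rearranging, k^(1−α) = s / (n + δ).
k^0.5 = 0.24 / (0.003 + 0.038) = 0.24 / 0.041 = 5.8537
k* = 5.8537^(1/0.5) ≈ 34.2658
y* = (k*)^α = 34.2658^0.5 ≈ 5.8537
c* = (1 − s)·y* = (1 − 0.24) × 5.8537 ≈ 4.4488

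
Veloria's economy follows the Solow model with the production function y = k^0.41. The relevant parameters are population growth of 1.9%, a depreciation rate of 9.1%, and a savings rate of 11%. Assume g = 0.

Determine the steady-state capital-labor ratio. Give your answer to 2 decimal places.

In steady state, investment equals break-even investment: s·k^α = (n + δ)·k.
Dividing both sides by k: k^(1−α) = s / (n + δ).
k^0.59 = 0.11 / (0.019 + 0.091) = 0.11 / 0.110 = 1.0000
k* = 1.0000^(1/0.59) ≈ 1.0000

k* = 1.00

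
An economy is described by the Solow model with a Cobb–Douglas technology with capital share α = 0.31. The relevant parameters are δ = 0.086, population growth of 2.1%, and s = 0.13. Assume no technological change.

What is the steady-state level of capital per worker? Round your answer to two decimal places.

k* = 1.33

At the steady state, Δk = 0, so s·k^α = (n + δ)·k.
Rearranging, k^(1−α) = s / (n + δ).
k^0.69 = 0.13 / (0.021 + 0.086) = 0.13 / 0.107 = 1.2150
k* = 1.2150^(1/0.69) ≈ 1.3261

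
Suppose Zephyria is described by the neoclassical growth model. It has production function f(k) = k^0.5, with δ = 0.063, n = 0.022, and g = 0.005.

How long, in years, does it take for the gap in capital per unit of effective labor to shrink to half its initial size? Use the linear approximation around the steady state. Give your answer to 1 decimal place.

Near the steady state the convergence rate is λ = (1 − α)(n + g + δ).
λ = (1 − 0.5) × 0.090 = 0.5 × 0.090 = 0.0450
Half-life = ln 2 / λ = 0.6931 / 0.0450 ≈ 15.40 years

t_½ ≈ 15.4 years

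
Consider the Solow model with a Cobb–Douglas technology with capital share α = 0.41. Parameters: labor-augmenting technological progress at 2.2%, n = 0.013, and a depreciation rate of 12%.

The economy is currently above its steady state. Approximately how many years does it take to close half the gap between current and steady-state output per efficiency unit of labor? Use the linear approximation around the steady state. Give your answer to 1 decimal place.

half-life ≈ 7.6 years

Near the steady state the convergence rate is λ = (1 − α)(n + g + δ).
λ = (1 − 0.41) × 0.155 = 0.59 × 0.155 = 0.09145
Half-life = ln 2 / λ = 0.6931 / 0.09145 ≈ 7.58 years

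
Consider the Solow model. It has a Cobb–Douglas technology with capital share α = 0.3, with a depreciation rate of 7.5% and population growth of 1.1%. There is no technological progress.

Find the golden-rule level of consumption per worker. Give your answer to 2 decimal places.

At the golden rule, f'(k) = n + δ, so α·k^(α−1) = n + δ and k_gold = (α/(n + δ))^(1/(1−α)).
k_gold = (0.3/0.086)^(1/0.7) = 3.4884^1.4286 ≈ 5.9593
c_gold = f(k_gold) − (n + δ)·k_gold = 1.7083 − 0.086×5.9593 ≈ 1.1958

c_gold ≈ 1.20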